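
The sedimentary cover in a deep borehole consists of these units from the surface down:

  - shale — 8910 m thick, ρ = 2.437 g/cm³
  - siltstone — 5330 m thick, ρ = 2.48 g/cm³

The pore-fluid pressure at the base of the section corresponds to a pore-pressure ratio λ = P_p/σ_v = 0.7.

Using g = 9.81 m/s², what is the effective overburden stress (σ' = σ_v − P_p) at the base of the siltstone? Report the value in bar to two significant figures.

Overburden (lithostatic) stress σ_v:
shale: 2437 kg/m³ × 9.81 m/s² × 8910 m = 2.130×10^8 Pa = 213.0 MPa
siltstone: 2480 kg/m³ × 9.81 m/s² × 5330 m = 1.297×10^8 Pa = 129.7 MPa
Total = 213.0 + 129.7 = 342.68 MPa
Pore pressure P_p = λ·σ_v = 0.7 × 342.7 MPa = 239.9 MPa
Effective stress σ' = σ_v − P_p = 342.7 − 239.9 = 102.81 MPa = 1028.1 bar

1000 bar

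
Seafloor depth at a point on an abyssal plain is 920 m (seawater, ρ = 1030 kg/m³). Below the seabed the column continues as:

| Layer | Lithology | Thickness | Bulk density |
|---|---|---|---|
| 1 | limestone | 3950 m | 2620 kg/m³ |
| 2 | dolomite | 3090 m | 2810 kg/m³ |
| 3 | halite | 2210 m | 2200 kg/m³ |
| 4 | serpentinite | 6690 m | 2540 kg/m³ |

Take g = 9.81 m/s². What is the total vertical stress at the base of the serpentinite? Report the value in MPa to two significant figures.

410 MPa

seawater: 1030 kg/m³ × 9.81 m/s² × 920 m = 9.296×10^6 Pa = 9.296 MPa
limestone: 2620 kg/m³ × 9.81 m/s² × 3950 m = 1.015×10^8 Pa = 101.5 MPa
dolomite: 2810 kg/m³ × 9.81 m/s² × 3090 m = 8.518×10^7 Pa = 85.18 MPa
halite: 2200 kg/m³ × 9.81 m/s² × 2210 m = 4.770×10^7 Pa = 47.70 MPa
serpentinite: 2540 kg/m³ × 9.81 m/s² × 6690 m = 1.667×10^8 Pa = 166.7 MPa
Total = 9.296 + 101.5 + 85.18 + 47.70 + 166.7 = 410.39 MPa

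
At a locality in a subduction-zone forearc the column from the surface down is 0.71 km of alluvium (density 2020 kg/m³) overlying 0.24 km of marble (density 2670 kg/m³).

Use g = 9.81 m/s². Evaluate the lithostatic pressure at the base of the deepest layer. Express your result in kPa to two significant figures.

alluvium: 2020 kg/m³ × 9.81 m/s² × 710 m = 1.407×10^7 Pa = 14070 kPa
marble: 2670 kg/m³ × 9.81 m/s² × 240 m = 6.286×10^6 Pa = 6286 kPa
Total = 14070 + 6286 = 20356 kPa

20000 kPa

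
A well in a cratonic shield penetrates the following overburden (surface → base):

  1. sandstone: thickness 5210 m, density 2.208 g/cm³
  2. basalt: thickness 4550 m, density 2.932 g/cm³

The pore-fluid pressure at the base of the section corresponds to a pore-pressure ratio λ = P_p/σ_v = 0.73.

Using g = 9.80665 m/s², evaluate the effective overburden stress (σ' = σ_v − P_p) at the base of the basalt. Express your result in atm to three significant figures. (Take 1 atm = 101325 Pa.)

649 atm

Overburden (lithostatic) stress σ_v:
sandstone: 2208 kg/m³ × 9.80665 m/s² × 5210 m = 1.128×10^8 Pa = 112.8 MPa
basalt: 2932 kg/m³ × 9.80665 m/s² × 4550 m = 1.308×10^8 Pa = 130.8 MPa
Total = 112.8 + 130.8 = 243.64 MPa
Pore pressure P_p = λ·σ_v = 0.73 × 243.6 MPa = 177.9 MPa
Effective stress σ' = σ_v − P_p = 243.6 − 177.9 = 65.783 MPa = 649.22 atm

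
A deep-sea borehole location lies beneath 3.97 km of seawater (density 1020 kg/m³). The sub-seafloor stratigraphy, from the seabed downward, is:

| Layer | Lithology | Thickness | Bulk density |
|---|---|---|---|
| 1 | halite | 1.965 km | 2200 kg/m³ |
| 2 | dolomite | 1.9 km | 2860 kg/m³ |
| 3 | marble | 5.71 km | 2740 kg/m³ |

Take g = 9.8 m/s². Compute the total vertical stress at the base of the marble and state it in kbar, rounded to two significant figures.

seawater: 1020 kg/m³ × 9.8 m/s² × 3970 m = 3.968×10^7 Pa = 0.3968 kbar
halite: 2200 kg/m³ × 9.8 m/s² × 1965 m = 4.237×10^7 Pa = 0.4237 kbar
dolomite: 2860 kg/m³ × 9.8 m/s² × 1900 m = 5.325×10^7 Pa = 0.5325 kbar
marble: 2740 kg/m³ × 9.8 m/s² × 5710 m = 1.533×10^8 Pa = 1.533 kbar
Total = 0.3968 + 0.4237 + 0.5325 + 1.533 = 2.8863 kbar

2.9 kbar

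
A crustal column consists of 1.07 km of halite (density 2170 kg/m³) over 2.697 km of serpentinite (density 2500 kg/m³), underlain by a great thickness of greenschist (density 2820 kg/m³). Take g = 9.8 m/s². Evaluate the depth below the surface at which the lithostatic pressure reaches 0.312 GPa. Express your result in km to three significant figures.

11.8 km

Pressure at base of upper layers: 2170×9.8×1070 + 2500×9.8×2697 = 8.883×10^7 Pa = 0.08883 GPa
Remaining pressure to be supplied by greenschist: 3.120×10^8 − 8.883×10^7 = 2.232×10^8 Pa
Additional depth in greenschist = 2.232×10^8 Pa / (2820 kg/m³ × 9.8 m/s²) = 8075.3 m
Total depth = 3767 m + 8075.3 m = 11842 m
= 11.842 km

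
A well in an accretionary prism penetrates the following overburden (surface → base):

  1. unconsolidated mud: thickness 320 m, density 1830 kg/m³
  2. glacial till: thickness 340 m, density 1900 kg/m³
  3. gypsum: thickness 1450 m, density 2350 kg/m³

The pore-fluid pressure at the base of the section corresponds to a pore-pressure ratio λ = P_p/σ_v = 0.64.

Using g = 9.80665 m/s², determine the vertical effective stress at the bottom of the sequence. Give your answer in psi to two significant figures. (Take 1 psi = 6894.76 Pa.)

Overburden (lithostatic) stress σ_v:
unconsolidated mud: 1830 kg/m³ × 9.80665 m/s² × 320 m = 5.743×10^6 Pa = 5.743 MPa
glacial till: 1900 kg/m³ × 9.80665 m/s² × 340 m = 6.335×10^6 Pa = 6.335 MPa
gypsum: 2350 kg/m³ × 9.80665 m/s² × 1450 m = 3.342×10^7 Pa = 33.42 MPa
Total = 5.743 + 6.335 + 33.42 = 45.494 MPa
Pore pressure P_p = λ·σ_v = 0.64 × 45.49 MPa = 29.12 MPa
Effective stress σ' = σ_v − P_p = 45.49 − 29.12 = 16.378 MPa = 2375.4 psi

2400 psi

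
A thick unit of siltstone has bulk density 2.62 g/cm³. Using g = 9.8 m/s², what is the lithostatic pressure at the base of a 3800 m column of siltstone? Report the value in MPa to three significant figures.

siltstone: 2620 kg/m³ × 9.8 m/s² × 3800 m = 9.757×10^7 Pa = 97.57 MPa

97.6 MPa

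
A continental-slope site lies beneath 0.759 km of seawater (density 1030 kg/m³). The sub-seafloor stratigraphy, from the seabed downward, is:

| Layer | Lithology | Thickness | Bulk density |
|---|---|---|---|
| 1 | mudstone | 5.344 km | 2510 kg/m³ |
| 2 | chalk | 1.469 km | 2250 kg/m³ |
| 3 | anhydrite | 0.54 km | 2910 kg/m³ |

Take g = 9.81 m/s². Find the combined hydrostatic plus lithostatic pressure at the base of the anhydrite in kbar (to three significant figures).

seawater: 1030 kg/m³ × 9.81 m/s² × 759 m = 7.669×10^6 Pa = 0.07669 kbar
mudstone: 2510 kg/m³ × 9.81 m/s² × 5344 m = 1.316×10^8 Pa = 1.316 kbar
chalk: 2250 kg/m³ × 9.81 m/s² × 1469 m = 3.242×10^7 Pa = 0.3242 kbar
anhydrite: 2910 kg/m³ × 9.81 m/s² × 540 m = 1.542×10^7 Pa = 0.1542 kbar
Total = 0.07669 + 1.316 + 0.3242 + 0.1542 = 1.8709 kbar

1.87 kbar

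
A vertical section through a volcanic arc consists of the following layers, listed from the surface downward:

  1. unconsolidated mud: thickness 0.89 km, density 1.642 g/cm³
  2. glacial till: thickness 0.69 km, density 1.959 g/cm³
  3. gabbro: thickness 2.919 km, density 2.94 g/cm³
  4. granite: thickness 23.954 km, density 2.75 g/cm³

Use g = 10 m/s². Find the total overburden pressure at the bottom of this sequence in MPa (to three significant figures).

773 MPa

unconsolidated mud: 1642 kg/m³ × 10 m/s² × 890 m = 1.461×10^7 Pa = 14.61 MPa
glacial till: 1959 kg/m³ × 10 m/s² × 690 m = 1.352×10^7 Pa = 13.52 MPa
gabbro: 2940 kg/m³ × 10 m/s² × 2919 m = 8.582×10^7 Pa = 85.82 MPa
granite: 2750 kg/m³ × 10 m/s² × 23954 m = 6.587×10^8 Pa = 658.7 MPa
Total = 14.61 + 13.52 + 85.82 + 658.7 = 772.68 MPa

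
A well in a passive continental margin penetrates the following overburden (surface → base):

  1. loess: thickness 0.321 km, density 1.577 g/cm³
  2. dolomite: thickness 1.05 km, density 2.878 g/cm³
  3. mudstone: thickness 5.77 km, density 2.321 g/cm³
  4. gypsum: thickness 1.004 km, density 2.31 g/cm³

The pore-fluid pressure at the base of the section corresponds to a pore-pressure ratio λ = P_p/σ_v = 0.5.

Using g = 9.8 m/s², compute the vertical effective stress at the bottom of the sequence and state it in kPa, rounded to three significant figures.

94300 kPa

Overburden (lithostatic) stress σ_v:
loess: 1577 kg/m³ × 9.8 m/s² × 321 m = 4.961×10^6 Pa = 4.961 MPa
dolomite: 2878 kg/m³ × 9.8 m/s² × 1050 m = 2.961×10^7 Pa = 29.61 MPa
mudstone: 2321 kg/m³ × 9.8 m/s² × 5770 m = 1.312×10^8 Pa = 131.2 MPa
gypsum: 2310 kg/m³ × 9.8 m/s² × 1004 m = 2.273×10^7 Pa = 22.73 MPa
Total = 4.961 + 29.61 + 131.2 + 22.73 = 188.55 MPa
Pore pressure P_p = λ·σ_v = 0.5 × 188.5 MPa = 94.27 MPa
Effective stress σ' = σ_v − P_p = 188.5 − 94.27 = 94.274 MPa = 94274 kPa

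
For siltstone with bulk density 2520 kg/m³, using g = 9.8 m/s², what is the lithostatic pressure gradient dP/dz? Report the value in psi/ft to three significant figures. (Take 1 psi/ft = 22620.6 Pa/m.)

1.09 psi/ft

dP/dz = ρg = 2520 kg/m³ × 9.8 m/s² = 24696 Pa/m
= 24696 Pa/m × (1 psi/ft / 22621 Pa/m) = 1.0917 psi/ft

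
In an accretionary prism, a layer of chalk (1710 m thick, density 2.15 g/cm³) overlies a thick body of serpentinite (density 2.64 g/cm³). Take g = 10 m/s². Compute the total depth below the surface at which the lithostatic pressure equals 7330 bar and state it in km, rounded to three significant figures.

28.1 km

Pressure at base of upper layers: 2150×10×1710 = 3.676×10^7 Pa = 367.6 bar
Remaining pressure to be supplied by serpentinite: 7.330×10^8 − 3.676×10^7 = 6.962×10^8 Pa
Additional depth in serpentinite = 6.962×10^8 Pa / (2640 kg/m³ × 10 m/s²) = 26373 m
Total depth = 1710 m + 26373 m = 28083 m
= 28.083 km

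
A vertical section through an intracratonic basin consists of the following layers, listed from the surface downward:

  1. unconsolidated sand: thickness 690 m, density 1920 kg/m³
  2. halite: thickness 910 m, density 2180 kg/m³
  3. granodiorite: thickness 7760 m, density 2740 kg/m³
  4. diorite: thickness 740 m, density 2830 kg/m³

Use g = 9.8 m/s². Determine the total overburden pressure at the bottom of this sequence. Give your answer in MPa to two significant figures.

260 MPa

unconsolidated sand: 1920 kg/m³ × 9.8 m/s² × 690 m = 1.298×10^7 Pa = 12.98 MPa
halite: 2180 kg/m³ × 9.8 m/s² × 910 m = 1.944×10^7 Pa = 19.44 MPa
granodiorite: 2740 kg/m³ × 9.8 m/s² × 7760 m = 2.084×10^8 Pa = 208.4 MPa
diorite: 2830 kg/m³ × 9.8 m/s² × 740 m = 2.052×10^7 Pa = 20.52 MPa
Total = 12.98 + 19.44 + 208.4 + 20.52 = 261.32 MPa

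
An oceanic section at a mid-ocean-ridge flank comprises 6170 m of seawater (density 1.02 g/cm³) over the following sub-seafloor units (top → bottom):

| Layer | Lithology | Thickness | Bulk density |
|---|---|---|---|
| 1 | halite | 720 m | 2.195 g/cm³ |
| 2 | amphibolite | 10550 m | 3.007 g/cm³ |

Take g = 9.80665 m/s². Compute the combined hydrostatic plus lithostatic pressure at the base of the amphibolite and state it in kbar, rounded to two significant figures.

seawater: 1020 kg/m³ × 9.80665 m/s² × 6170 m = 6.172×10^7 Pa = 0.6172 kbar
halite: 2195 kg/m³ × 9.80665 m/s² × 720 m = 1.550×10^7 Pa = 0.1550 kbar
amphibolite: 3007 kg/m³ × 9.80665 m/s² × 10550 m = 3.111×10^8 Pa = 3.111 kbar
Total = 0.6172 + 0.1550 + 3.111 = 3.8832 kbar

3.9 kbar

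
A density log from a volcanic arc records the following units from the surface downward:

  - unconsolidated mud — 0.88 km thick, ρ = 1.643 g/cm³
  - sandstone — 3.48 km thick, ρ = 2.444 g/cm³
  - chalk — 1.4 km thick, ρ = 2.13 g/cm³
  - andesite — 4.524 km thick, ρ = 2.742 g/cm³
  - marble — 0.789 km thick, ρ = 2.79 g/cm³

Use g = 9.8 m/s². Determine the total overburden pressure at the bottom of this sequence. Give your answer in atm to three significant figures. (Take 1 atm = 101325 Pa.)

unconsolidated mud: 1643 kg/m³ × 9.8 m/s² × 880 m = 1.417×10^7 Pa = 139.8 atm
sandstone: 2444 kg/m³ × 9.8 m/s² × 3480 m = 8.335×10^7 Pa = 822.6 atm
chalk: 2130 kg/m³ × 9.8 m/s² × 1400 m = 2.922×10^7 Pa = 288.4 atm
andesite: 2742 kg/m³ × 9.8 m/s² × 4524 m = 1.216×10^8 Pa = 1200 atm
marble: 2790 kg/m³ × 9.8 m/s² × 789 m = 2.157×10^7 Pa = 212.9 atm
Total = 139.8 + 822.6 + 288.4 + 1200 + 212.9 = 2663.5 atm

2660 atm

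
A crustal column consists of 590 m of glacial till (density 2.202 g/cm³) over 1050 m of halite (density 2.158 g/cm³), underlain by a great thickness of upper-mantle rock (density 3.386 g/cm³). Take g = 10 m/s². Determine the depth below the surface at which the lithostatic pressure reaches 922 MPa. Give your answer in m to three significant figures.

27800 m

Pressure at base of upper layers: 2202×10×590 + 2158×10×1050 = 3.565×10^7 Pa = 35.65 MPa
Remaining pressure to be supplied by upper-mantle rock: 9.220×10^8 − 3.565×10^7 = 8.863×10^8 Pa
Additional depth in upper-mantle rock = 8.863×10^8 Pa / (3386 kg/m³ × 10 m/s²) = 26177 m
Total depth = 1640 m + 26177 m = 27817 m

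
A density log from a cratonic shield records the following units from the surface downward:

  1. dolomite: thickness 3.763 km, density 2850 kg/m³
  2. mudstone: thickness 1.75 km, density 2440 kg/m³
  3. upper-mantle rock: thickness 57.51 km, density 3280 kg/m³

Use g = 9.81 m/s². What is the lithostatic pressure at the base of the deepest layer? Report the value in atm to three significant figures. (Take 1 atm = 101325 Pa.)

19700 atm

dolomite: 2850 kg/m³ × 9.81 m/s² × 3763 m = 1.052×10^8 Pa = 1038 atm
mudstone: 2440 kg/m³ × 9.81 m/s² × 1750 m = 4.189×10^7 Pa = 413.4 atm
upper-mantle rock: 3280 kg/m³ × 9.81 m/s² × 57510 m = 1.850×10^9 Pa = 18263 atm
Total = 1038 + 413.4 + 18263 = 19715 atm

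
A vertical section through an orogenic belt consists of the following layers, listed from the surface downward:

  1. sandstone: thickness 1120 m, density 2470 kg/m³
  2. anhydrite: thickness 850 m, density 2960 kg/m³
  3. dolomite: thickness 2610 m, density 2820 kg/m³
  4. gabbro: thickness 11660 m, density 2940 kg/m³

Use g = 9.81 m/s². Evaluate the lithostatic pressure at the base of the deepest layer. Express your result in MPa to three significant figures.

sandstone: 2470 kg/m³ × 9.81 m/s² × 1120 m = 2.714×10^7 Pa = 27.14 MPa
anhydrite: 2960 kg/m³ × 9.81 m/s² × 850 m = 2.468×10^7 Pa = 24.68 MPa
dolomite: 2820 kg/m³ × 9.81 m/s² × 2610 m = 7.220×10^7 Pa = 72.20 MPa
gabbro: 2940 kg/m³ × 9.81 m/s² × 11660 m = 3.363×10^8 Pa = 336.3 MPa
Total = 27.14 + 24.68 + 72.20 + 336.3 = 460.31 MPa

460 MPa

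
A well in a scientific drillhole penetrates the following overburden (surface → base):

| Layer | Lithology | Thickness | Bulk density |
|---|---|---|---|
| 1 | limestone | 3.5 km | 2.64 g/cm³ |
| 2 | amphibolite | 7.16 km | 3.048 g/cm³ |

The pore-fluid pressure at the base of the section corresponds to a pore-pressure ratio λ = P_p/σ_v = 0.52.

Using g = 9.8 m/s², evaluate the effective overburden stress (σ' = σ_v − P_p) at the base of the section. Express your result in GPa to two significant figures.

Overburden (lithostatic) stress σ_v:
limestone: 2640 kg/m³ × 9.8 m/s² × 3500 m = 9.055×10^7 Pa = 90.55 MPa
amphibolite: 3048 kg/m³ × 9.8 m/s² × 7160 m = 2.139×10^8 Pa = 213.9 MPa
Total = 90.55 + 213.9 = 304.42 MPa
Pore pressure P_p = λ·σ_v = 0.52 × 304.4 MPa = 158.3 MPa
Effective stress σ' = σ_v − P_p = 304.4 − 158.3 = 146.12 MPa = 0.14612 GPa

0.15 GPa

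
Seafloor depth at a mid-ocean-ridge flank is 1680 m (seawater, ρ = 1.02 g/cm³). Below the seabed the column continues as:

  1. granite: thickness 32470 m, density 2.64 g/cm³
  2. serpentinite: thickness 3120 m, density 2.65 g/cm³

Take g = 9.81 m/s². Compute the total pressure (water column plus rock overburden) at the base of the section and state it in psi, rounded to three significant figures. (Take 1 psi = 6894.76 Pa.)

seawater: 1020 kg/m³ × 9.81 m/s² × 1680 m = 1.681×10^7 Pa = 2438 psi
granite: 2640 kg/m³ × 9.81 m/s² × 32470 m = 8.409×10^8 Pa = 1.220×10^5 psi
serpentinite: 2650 kg/m³ × 9.81 m/s² × 3120 m = 8.111×10^7 Pa = 11764 psi
Total = 2438 + 1.220×10^5 + 11764 = 1.3617×10^5 psi

136000 psi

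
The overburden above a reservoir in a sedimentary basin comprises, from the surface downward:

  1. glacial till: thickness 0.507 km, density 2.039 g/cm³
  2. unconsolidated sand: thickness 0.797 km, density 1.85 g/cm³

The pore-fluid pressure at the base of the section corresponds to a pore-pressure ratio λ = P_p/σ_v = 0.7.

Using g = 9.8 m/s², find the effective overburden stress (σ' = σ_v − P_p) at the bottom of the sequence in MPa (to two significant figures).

Overburden (lithostatic) stress σ_v:
glacial till: 2039 kg/m³ × 9.8 m/s² × 507 m = 1.013×10^7 Pa = 10.13 MPa
unconsolidated sand: 1850 kg/m³ × 9.8 m/s² × 797 m = 1.445×10^7 Pa = 14.45 MPa
Total = 10.13 + 14.45 = 24.581 MPa
Pore pressure P_p = λ·σ_v = 0.7 × 24.58 MPa = 17.21 MPa
Effective stress σ' = σ_v − P_p = 24.58 − 17.21 = 7.3742 MPa

7.4 MPa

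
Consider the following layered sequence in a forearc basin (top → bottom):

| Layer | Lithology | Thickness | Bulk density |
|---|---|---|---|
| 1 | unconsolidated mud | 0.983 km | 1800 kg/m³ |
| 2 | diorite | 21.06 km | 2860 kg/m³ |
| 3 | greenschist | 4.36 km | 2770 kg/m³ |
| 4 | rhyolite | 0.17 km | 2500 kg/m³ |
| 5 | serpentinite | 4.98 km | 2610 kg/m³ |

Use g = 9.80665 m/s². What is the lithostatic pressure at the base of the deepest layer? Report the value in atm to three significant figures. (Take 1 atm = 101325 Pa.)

8470 atm

unconsolidated mud: 1800 kg/m³ × 9.80665 m/s² × 983 m = 1.735×10^7 Pa = 171.2 atm
diorite: 2860 kg/m³ × 9.80665 m/s² × 21060 m = 5.907×10^8 Pa = 5829 atm
greenschist: 2770 kg/m³ × 9.80665 m/s² × 4360 m = 1.184×10^8 Pa = 1169 atm
rhyolite: 2500 kg/m³ × 9.80665 m/s² × 170 m = 4.168×10^6 Pa = 41.13 atm
serpentinite: 2610 kg/m³ × 9.80665 m/s² × 4980 m = 1.275×10^8 Pa = 1258 atm
Total = 171.2 + 5829 + 1169 + 41.13 + 1258 = 8468.7 atm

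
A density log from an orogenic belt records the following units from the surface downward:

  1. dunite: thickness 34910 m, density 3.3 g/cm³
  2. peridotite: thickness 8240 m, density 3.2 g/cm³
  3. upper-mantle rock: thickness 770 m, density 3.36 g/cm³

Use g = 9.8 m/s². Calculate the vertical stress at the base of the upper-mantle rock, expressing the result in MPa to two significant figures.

1400 MPa

dunite: 3300 kg/m³ × 9.8 m/s² × 34910 m = 1.129×10^9 Pa = 1129 MPa
peridotite: 3200 kg/m³ × 9.8 m/s² × 8240 m = 2.584×10^8 Pa = 258.4 MPa
upper-mantle rock: 3360 kg/m³ × 9.8 m/s² × 770 m = 2.535×10^7 Pa = 25.35 MPa
Total = 1129 + 258.4 + 25.35 = 1412.8 MPa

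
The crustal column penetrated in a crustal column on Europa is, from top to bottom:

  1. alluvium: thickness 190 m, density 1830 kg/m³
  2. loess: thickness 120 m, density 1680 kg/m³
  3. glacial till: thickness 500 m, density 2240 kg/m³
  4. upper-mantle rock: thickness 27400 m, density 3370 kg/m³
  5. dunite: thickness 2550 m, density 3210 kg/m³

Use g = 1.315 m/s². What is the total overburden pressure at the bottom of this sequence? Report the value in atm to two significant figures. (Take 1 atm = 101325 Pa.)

alluvium: 1830 kg/m³ × 1.315 m/s² × 190 m = 4.572×10^5 Pa = 4.512 atm
loess: 1680 kg/m³ × 1.315 m/s² × 120 m = 2.651×10^5 Pa = 2.616 atm
glacial till: 2240 kg/m³ × 1.315 m/s² × 500 m = 1.473×10^6 Pa = 14.54 atm
upper-mantle rock: 3370 kg/m³ × 1.315 m/s² × 27400 m = 1.214×10^8 Pa = 1198 atm
dunite: 3210 kg/m³ × 1.315 m/s² × 2550 m = 1.076×10^7 Pa = 106.2 atm
Total = 4.512 + 2.616 + 14.54 + 1198 + 106.2 = 1326.3 atm

1300 atm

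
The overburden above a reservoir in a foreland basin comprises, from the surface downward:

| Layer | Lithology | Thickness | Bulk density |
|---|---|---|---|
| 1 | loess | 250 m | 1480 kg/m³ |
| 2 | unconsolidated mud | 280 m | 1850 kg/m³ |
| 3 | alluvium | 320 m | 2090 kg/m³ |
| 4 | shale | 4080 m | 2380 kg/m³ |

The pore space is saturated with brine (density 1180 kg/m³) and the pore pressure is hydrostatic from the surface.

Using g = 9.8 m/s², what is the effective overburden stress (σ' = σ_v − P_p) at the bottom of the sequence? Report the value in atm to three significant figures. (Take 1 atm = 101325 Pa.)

Overburden (lithostatic) stress σ_v:
loess: 1480 kg/m³ × 9.8 m/s² × 250 m = 3.626×10^6 Pa = 3.626 MPa
unconsolidated mud: 1850 kg/m³ × 9.8 m/s² × 280 m = 5.076×10^6 Pa = 5.076 MPa
alluvium: 2090 kg/m³ × 9.8 m/s² × 320 m = 6.554×10^6 Pa = 6.554 MPa
shale: 2380 kg/m³ × 9.8 m/s² × 4080 m = 9.516×10^7 Pa = 95.16 MPa
Total = 3.626 + 5.076 + 6.554 + 95.16 = 110.42 MPa
Pore pressure P_p = 1180 kg/m³ × 9.8 m/s² × 4930 m = 5.701×10^7 Pa = 57.01 MPa
Effective stress σ' = σ_v − P_p = 110.4 − 57.01 = 53.408 MPa = 527.10 atm

527 atm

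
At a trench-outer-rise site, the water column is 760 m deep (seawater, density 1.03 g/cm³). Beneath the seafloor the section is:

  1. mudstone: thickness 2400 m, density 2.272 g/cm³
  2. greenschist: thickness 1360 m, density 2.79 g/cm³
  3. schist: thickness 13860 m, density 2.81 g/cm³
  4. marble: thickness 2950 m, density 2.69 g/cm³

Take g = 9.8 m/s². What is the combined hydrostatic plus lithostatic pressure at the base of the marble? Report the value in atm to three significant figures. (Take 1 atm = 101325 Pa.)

seawater: 1030 kg/m³ × 9.8 m/s² × 760 m = 7.671×10^6 Pa = 75.71 atm
mudstone: 2272 kg/m³ × 9.8 m/s² × 2400 m = 5.344×10^7 Pa = 527.4 atm
greenschist: 2790 kg/m³ × 9.8 m/s² × 1360 m = 3.719×10^7 Pa = 367.0 atm
schist: 2810 kg/m³ × 9.8 m/s² × 13860 m = 3.817×10^8 Pa = 3767 atm
marble: 2690 kg/m³ × 9.8 m/s² × 2950 m = 7.777×10^7 Pa = 767.5 atm
Total = 75.71 + 527.4 + 367.0 + 3767 + 767.5 = 5504.5 atm

5500 atm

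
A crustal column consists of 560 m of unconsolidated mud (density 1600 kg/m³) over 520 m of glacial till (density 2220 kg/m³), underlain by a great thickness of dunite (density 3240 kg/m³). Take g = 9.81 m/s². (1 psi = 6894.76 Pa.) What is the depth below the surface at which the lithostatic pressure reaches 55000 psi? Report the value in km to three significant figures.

Pressure at base of upper layers: 1600×9.81×560 + 2220×9.81×520 = 2.011×10^7 Pa = 2917 psi
Remaining pressure to be supplied by dunite: 3.792×10^8 − 2.011×10^7 = 3.591×10^8 Pa
Additional depth in dunite = 3.591×10^8 Pa / (3240 kg/m³ × 9.81 m/s²) = 11298 m
Total depth = 1080 m + 11298 m = 12378 m
= 12.378 km

12.4 km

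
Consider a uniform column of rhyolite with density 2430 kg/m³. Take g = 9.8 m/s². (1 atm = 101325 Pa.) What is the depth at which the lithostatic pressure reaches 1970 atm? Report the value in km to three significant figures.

8.38 km

h = P/(ρg) = 1970 atm / (2430 kg/m³ × 9.8 m/s²) = 1.996×10^8 Pa / 23814 Pa/m = 8382.1 m
= 8.3821 km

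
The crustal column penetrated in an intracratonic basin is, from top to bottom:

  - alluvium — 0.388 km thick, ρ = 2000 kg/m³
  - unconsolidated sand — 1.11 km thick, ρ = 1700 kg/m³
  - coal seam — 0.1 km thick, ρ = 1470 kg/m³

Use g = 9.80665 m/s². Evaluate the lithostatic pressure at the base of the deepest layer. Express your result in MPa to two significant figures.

28 MPa

alluvium: 2000 kg/m³ × 9.80665 m/s² × 388 m = 7.610×10^6 Pa = 7.610 MPa
unconsolidated sand: 1700 kg/m³ × 9.80665 m/s² × 1110 m = 1.851×10^7 Pa = 18.51 MPa
coal seam: 1470 kg/m³ × 9.80665 m/s² × 100 m = 1.442×10^6 Pa = 1.442 MPa
Total = 7.610 + 18.51 + 1.442 = 27.557 MPa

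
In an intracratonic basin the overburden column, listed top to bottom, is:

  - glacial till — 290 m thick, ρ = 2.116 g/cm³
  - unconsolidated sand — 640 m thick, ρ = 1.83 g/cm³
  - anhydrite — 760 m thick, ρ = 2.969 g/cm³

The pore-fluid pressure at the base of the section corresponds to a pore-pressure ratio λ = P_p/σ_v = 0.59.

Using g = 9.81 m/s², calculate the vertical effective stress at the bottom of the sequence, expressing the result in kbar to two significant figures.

0.16 kbar

Overburden (lithostatic) stress σ_v:
glacial till: 2116 kg/m³ × 9.81 m/s² × 290 m = 6.020×10^6 Pa = 6.020 MPa
unconsolidated sand: 1830 kg/m³ × 9.81 m/s² × 640 m = 1.149×10^7 Pa = 11.49 MPa
anhydrite: 2969 kg/m³ × 9.81 m/s² × 760 m = 2.214×10^7 Pa = 22.14 MPa
Total = 6.020 + 11.49 + 22.14 = 39.645 MPa
Pore pressure P_p = λ·σ_v = 0.59 × 39.64 MPa = 23.39 MPa
Effective stress σ' = σ_v − P_p = 39.64 − 23.39 = 16.254 MPa = 0.16254 kbar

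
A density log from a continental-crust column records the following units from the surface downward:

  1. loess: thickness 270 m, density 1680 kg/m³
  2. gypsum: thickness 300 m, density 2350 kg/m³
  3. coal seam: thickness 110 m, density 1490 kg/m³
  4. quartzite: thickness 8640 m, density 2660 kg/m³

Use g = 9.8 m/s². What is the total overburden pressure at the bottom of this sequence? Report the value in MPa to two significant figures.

loess: 1680 kg/m³ × 9.8 m/s² × 270 m = 4.445×10^6 Pa = 4.445 MPa
gypsum: 2350 kg/m³ × 9.8 m/s² × 300 m = 6.909×10^6 Pa = 6.909 MPa
coal seam: 1490 kg/m³ × 9.8 m/s² × 110 m = 1.606×10^6 Pa = 1.606 MPa
quartzite: 2660 kg/m³ × 9.8 m/s² × 8640 m = 2.252×10^8 Pa = 225.2 MPa
Total = 4.445 + 6.909 + 1.606 + 225.2 = 238.19 MPa

240 MPa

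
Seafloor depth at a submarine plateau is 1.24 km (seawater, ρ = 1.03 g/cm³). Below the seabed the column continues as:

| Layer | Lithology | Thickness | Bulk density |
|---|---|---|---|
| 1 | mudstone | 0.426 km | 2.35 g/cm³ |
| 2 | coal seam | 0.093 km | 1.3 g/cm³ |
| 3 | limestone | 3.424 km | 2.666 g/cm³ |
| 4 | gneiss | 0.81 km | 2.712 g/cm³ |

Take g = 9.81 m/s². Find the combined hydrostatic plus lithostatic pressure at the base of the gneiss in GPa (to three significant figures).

seawater: 1030 kg/m³ × 9.81 m/s² × 1240 m = 1.253×10^7 Pa = 0.01253 GPa
mudstone: 2350 kg/m³ × 9.81 m/s² × 426 m = 9.821×10^6 Pa = 9.821×10^-3 GPa
coal seam: 1300 kg/m³ × 9.81 m/s² × 93 m = 1.186×10^6 Pa = 1.186×10^-3 GPa
limestone: 2666 kg/m³ × 9.81 m/s² × 3424 m = 8.955×10^7 Pa = 0.08955 GPa
gneiss: 2712 kg/m³ × 9.81 m/s² × 810 m = 2.155×10^7 Pa = 0.02155 GPa
Total = 0.01253 + 9.821×10^-3 + 1.186×10^-3 + 0.08955 + 0.02155 = 0.13464 GPa

0.135 GPa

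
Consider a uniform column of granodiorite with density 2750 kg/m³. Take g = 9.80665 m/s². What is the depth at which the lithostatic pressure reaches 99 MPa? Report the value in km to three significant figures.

h = P/(ρg) = 99 MPa / (2750 kg/m³ × 9.80665 m/s²) = 9.900×10^7 Pa / 26968 Pa/m = 3671.0 m
= 3.6710 km

3.67 km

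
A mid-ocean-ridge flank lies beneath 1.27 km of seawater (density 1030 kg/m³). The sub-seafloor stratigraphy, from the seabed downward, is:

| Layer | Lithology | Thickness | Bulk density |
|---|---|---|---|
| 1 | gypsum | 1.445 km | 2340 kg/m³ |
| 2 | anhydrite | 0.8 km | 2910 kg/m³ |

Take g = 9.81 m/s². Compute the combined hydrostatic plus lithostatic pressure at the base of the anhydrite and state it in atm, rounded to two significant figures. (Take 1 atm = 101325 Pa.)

680 atm

seawater: 1030 kg/m³ × 9.81 m/s² × 1270 m = 1.283×10^7 Pa = 126.6 atm
gypsum: 2340 kg/m³ × 9.81 m/s² × 1445 m = 3.317×10^7 Pa = 327.4 atm
anhydrite: 2910 kg/m³ × 9.81 m/s² × 800 m = 2.284×10^7 Pa = 225.4 atm
Total = 126.6 + 327.4 + 225.4 = 679.40 atm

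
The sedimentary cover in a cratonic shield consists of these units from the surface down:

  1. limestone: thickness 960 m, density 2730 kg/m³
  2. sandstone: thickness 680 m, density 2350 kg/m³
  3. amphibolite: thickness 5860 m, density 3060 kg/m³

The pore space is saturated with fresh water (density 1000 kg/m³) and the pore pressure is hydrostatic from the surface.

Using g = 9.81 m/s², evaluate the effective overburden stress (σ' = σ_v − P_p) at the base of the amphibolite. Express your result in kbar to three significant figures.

Overburden (lithostatic) stress σ_v:
limestone: 2730 kg/m³ × 9.81 m/s² × 960 m = 2.571×10^7 Pa = 25.71 MPa
sandstone: 2350 kg/m³ × 9.81 m/s² × 680 m = 1.568×10^7 Pa = 15.68 MPa
amphibolite: 3060 kg/m³ × 9.81 m/s² × 5860 m = 1.759×10^8 Pa = 175.9 MPa
Total = 25.71 + 15.68 + 175.9 = 217.30 MPa
Pore pressure P_p = 1000 kg/m³ × 9.81 m/s² × 7500 m = 7.357×10^7 Pa = 73.58 MPa
Effective stress σ' = σ_v − P_p = 217.3 − 73.58 = 143.72 MPa = 1.4372 kbar

1.44 kbar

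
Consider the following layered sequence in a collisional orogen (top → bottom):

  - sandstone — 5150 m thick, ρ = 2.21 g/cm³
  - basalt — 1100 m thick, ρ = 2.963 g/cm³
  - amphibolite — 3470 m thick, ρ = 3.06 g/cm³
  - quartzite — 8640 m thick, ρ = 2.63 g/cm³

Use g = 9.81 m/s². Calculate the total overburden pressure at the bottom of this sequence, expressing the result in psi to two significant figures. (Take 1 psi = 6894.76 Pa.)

68000 psi

sandstone: 2210 kg/m³ × 9.81 m/s² × 5150 m = 1.117×10^8 Pa = 16194 psi
basalt: 2963 kg/m³ × 9.81 m/s² × 1100 m = 3.197×10^7 Pa = 4637 psi
amphibolite: 3060 kg/m³ × 9.81 m/s² × 3470 m = 1.042×10^8 Pa = 15108 psi
quartzite: 2630 kg/m³ × 9.81 m/s² × 8640 m = 2.229×10^8 Pa = 32331 psi
Total = 16194 + 4637 + 15108 + 32331 = 68270 psi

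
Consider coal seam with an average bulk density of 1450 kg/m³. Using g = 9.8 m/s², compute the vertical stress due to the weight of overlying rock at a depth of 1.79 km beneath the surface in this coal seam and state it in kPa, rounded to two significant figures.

coal seam: 1450 kg/m³ × 9.8 m/s² × 1790 m = 2.544×10^7 Pa = 25436 kPa

25000 kPa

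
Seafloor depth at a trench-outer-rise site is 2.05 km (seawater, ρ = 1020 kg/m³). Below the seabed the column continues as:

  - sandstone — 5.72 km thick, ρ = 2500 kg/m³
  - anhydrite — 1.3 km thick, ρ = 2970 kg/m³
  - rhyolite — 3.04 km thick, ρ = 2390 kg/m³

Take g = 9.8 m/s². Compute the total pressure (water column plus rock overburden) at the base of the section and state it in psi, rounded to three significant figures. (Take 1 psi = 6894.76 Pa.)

39100 psi

seawater: 1020 kg/m³ × 9.8 m/s² × 2050 m = 2.049×10^7 Pa = 2972 psi
sandstone: 2500 kg/m³ × 9.8 m/s² × 5720 m = 1.401×10^8 Pa = 20326 psi
anhydrite: 2970 kg/m³ × 9.8 m/s² × 1300 m = 3.784×10^7 Pa = 5488 psi
rhyolite: 2390 kg/m³ × 9.8 m/s² × 3040 m = 7.120×10^7 Pa = 10327 psi
Total = 2972 + 20326 + 5488 + 10327 = 39113 psi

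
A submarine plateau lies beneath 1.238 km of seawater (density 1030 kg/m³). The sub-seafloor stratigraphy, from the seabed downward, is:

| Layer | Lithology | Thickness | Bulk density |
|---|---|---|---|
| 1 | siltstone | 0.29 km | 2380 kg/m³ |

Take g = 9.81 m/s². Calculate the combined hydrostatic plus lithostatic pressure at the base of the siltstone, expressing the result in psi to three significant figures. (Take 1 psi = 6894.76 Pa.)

2800 psi

seawater: 1030 kg/m³ × 9.81 m/s² × 1238 m = 1.251×10^7 Pa = 1814 psi
siltstone: 2380 kg/m³ × 9.81 m/s² × 290 m = 6.771×10^6 Pa = 982.0 psi
Total = 1814 + 982.0 = 2796.3 psi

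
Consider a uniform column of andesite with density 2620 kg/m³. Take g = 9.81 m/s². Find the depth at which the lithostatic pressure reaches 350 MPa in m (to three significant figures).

h = P/(ρg) = 350 MPa / (2620 kg/m³ × 9.81 m/s²) = 3.500×10^8 Pa / 25702 Pa/m = 13618 m

13600 m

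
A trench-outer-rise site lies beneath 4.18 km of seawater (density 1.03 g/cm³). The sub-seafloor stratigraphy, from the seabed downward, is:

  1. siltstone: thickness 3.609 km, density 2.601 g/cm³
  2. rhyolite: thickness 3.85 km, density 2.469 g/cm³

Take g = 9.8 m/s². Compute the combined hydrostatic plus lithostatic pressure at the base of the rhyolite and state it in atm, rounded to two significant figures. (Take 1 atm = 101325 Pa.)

2200 atm

seawater: 1030 kg/m³ × 9.8 m/s² × 4180 m = 4.219×10^7 Pa = 416.4 atm
siltstone: 2601 kg/m³ × 9.8 m/s² × 3609 m = 9.199×10^7 Pa = 907.9 atm
rhyolite: 2469 kg/m³ × 9.8 m/s² × 3850 m = 9.316×10^7 Pa = 919.4 atm
Total = 416.4 + 907.9 + 919.4 = 2243.7 atm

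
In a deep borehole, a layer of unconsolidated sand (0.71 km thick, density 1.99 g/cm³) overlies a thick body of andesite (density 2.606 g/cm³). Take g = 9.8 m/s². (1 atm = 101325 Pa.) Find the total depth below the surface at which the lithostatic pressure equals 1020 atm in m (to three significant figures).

4210 m

Pressure at base of upper layers: 1990×9.8×710 = 1.385×10^7 Pa = 136.7 atm
Remaining pressure to be supplied by andesite: 1.034×10^8 − 1.385×10^7 = 8.951×10^7 Pa
Additional depth in andesite = 8.951×10^7 Pa / (2606 kg/m³ × 9.8 m/s²) = 3504.7 m
Total depth = 710 m + 3504.7 m = 4214.7 m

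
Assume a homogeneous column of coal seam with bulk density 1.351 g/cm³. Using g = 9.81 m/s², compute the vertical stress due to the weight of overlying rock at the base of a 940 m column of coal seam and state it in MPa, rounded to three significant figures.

coal seam: 1351 kg/m³ × 9.81 m/s² × 940 m = 1.246×10^7 Pa = 12.46 MPa

12.5 MPa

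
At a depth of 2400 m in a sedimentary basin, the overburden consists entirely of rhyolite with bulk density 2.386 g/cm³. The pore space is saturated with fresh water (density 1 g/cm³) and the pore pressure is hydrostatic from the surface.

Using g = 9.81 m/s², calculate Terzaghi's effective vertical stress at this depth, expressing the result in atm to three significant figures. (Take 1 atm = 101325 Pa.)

322 atm

Overburden (lithostatic) stress σ_v:
rhyolite: 2386 kg/m³ × 9.81 m/s² × 2400 m = 5.618×10^7 Pa = 56.18 MPa
Pore pressure P_p = 1000 kg/m³ × 9.81 m/s² × 2400 m = 2.354×10^7 Pa = 23.54 MPa
Effective stress σ' = σ_v − P_p = 56.18 − 23.54 = 32.632 MPa = 322.05 atm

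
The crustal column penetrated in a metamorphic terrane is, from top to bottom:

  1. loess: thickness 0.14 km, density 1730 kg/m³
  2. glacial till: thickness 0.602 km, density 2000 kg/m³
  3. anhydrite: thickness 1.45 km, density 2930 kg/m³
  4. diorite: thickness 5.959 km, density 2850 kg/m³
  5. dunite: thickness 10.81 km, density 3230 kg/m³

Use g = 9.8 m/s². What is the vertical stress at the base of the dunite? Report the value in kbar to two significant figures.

loess: 1730 kg/m³ × 9.8 m/s² × 140 m = 2.374×10^6 Pa = 0.02374 kbar
glacial till: 2000 kg/m³ × 9.8 m/s² × 602 m = 1.180×10^7 Pa = 0.1180 kbar
anhydrite: 2930 kg/m³ × 9.8 m/s² × 1450 m = 4.164×10^7 Pa = 0.4164 kbar
diorite: 2850 kg/m³ × 9.8 m/s² × 5959 m = 1.664×10^8 Pa = 1.664 kbar
dunite: 3230 kg/m³ × 9.8 m/s² × 10810 m = 3.422×10^8 Pa = 3.422 kbar
Total = 0.02374 + 0.1180 + 0.4164 + 1.664 + 3.422 = 5.6442 kbar

5.6 kbar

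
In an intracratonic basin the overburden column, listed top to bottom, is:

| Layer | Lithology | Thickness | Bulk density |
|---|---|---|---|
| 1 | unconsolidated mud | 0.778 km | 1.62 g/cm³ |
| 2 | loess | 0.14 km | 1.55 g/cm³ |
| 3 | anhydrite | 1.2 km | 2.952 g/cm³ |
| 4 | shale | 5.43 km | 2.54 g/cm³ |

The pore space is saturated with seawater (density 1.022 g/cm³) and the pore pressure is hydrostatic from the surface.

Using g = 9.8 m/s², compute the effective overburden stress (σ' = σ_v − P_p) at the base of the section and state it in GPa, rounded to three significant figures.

0.109 GPa

Overburden (lithostatic) stress σ_v:
unconsolidated mud: 1620 kg/m³ × 9.8 m/s² × 778 m = 1.235×10^7 Pa = 12.35 MPa
loess: 1550 kg/m³ × 9.8 m/s² × 140 m = 2.127×10^6 Pa = 2.127 MPa
anhydrite: 2952 kg/m³ × 9.8 m/s² × 1200 m = 3.472×10^7 Pa = 34.72 MPa
shale: 2540 kg/m³ × 9.8 m/s² × 5430 m = 1.352×10^8 Pa = 135.2 MPa
Total = 12.35 + 2.127 + 34.72 + 135.2 = 184.36 MPa
Pore pressure P_p = 1022 kg/m³ × 9.8 m/s² × 7548 m = 7.560×10^7 Pa = 75.60 MPa
Effective stress σ' = σ_v − P_p = 184.4 − 75.60 = 108.76 MPa = 0.10876 GPa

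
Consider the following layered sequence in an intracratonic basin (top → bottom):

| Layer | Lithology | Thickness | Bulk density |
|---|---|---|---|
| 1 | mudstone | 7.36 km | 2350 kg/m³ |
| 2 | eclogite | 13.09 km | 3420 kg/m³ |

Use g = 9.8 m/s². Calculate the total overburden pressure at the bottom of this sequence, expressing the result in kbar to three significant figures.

mudstone: 2350 kg/m³ × 9.8 m/s² × 7360 m = 1.695×10^8 Pa = 1.695 kbar
eclogite: 3420 kg/m³ × 9.8 m/s² × 13090 m = 4.387×10^8 Pa = 4.387 kbar
Total = 1.695 + 4.387 = 6.0823 kbar

6.08 kbar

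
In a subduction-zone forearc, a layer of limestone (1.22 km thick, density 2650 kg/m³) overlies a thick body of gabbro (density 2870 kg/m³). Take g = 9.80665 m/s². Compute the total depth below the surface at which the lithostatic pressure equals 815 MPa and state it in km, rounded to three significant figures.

Pressure at base of upper layers: 2650×9.80665×1220 = 3.170×10^7 Pa = 31.70 MPa
Remaining pressure to be supplied by gabbro: 8.150×10^8 − 3.170×10^7 = 7.833×10^8 Pa
Additional depth in gabbro = 7.833×10^8 Pa / (2870 kg/m³ × 9.80665 m/s²) = 27831 m
Total depth = 1220 m + 27831 m = 29051 m
= 29.051 km

29.1 km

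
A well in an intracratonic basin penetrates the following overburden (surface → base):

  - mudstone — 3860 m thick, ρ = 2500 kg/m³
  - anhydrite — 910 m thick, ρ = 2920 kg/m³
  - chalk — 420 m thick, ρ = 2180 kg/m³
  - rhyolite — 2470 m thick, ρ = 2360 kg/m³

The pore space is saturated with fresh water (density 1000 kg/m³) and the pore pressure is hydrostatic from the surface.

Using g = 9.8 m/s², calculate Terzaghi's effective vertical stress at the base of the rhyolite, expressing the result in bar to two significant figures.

1100 bar

Overburden (lithostatic) stress σ_v:
mudstone: 2500 kg/m³ × 9.8 m/s² × 3860 m = 9.457×10^7 Pa = 94.57 MPa
anhydrite: 2920 kg/m³ × 9.8 m/s² × 910 m = 2.604×10^7 Pa = 26.04 MPa
chalk: 2180 kg/m³ × 9.8 m/s² × 420 m = 8.973×10^6 Pa = 8.973 MPa
rhyolite: 2360 kg/m³ × 9.8 m/s² × 2470 m = 5.713×10^7 Pa = 57.13 MPa
Total = 94.57 + 26.04 + 8.973 + 57.13 = 186.71 MPa
Pore pressure P_p = 1000 kg/m³ × 9.8 m/s² × 7660 m = 7.507×10^7 Pa = 75.07 MPa
Effective stress σ' = σ_v − P_p = 186.7 − 75.07 = 111.64 MPa = 1116.4 bar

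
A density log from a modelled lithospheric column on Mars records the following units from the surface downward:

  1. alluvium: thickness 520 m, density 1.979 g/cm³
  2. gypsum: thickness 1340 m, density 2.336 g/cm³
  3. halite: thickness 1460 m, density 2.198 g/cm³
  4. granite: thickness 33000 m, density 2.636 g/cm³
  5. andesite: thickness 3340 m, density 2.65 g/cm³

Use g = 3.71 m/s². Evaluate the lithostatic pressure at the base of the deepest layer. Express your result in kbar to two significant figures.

3.8 kbar

alluvium: 1979 kg/m³ × 3.71 m/s² × 520 m = 3.818×10^6 Pa = 0.03818 kbar
gypsum: 2336 kg/m³ × 3.71 m/s² × 1340 m = 1.161×10^7 Pa = 0.1161 kbar
halite: 2198 kg/m³ × 3.71 m/s² × 1460 m = 1.191×10^7 Pa = 0.1191 kbar
granite: 2636 kg/m³ × 3.71 m/s² × 33000 m = 3.227×10^8 Pa = 3.227 kbar
andesite: 2650 kg/m³ × 3.71 m/s² × 3340 m = 3.284×10^7 Pa = 0.3284 kbar
Total = 0.03818 + 0.1161 + 0.1191 + 3.227 + 0.3284 = 3.8290 kbar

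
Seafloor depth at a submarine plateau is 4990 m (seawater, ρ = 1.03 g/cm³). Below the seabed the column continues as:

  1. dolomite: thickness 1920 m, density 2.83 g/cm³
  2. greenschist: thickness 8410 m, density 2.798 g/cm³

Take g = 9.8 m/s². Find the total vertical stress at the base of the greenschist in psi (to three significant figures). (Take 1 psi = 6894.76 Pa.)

seawater: 1030 kg/m³ × 9.8 m/s² × 4990 m = 5.037×10^7 Pa = 7305 psi
dolomite: 2830 kg/m³ × 9.8 m/s² × 1920 m = 5.325×10^7 Pa = 7723 psi
greenschist: 2798 kg/m³ × 9.8 m/s² × 8410 m = 2.306×10^8 Pa = 33447 psi
Total = 7305 + 7723 + 33447 = 48475 psi

48500 psi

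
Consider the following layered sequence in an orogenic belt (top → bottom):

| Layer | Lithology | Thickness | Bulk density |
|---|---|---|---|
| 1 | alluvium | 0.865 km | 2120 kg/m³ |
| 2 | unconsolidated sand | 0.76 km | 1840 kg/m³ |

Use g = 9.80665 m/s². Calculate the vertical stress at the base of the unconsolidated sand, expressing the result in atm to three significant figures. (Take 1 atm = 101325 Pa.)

alluvium: 2120 kg/m³ × 9.80665 m/s² × 865 m = 1.798×10^7 Pa = 177.5 atm
unconsolidated sand: 1840 kg/m³ × 9.80665 m/s² × 760 m = 1.371×10^7 Pa = 135.3 atm
Total = 177.5 + 135.3 = 312.83 atm

313 atm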